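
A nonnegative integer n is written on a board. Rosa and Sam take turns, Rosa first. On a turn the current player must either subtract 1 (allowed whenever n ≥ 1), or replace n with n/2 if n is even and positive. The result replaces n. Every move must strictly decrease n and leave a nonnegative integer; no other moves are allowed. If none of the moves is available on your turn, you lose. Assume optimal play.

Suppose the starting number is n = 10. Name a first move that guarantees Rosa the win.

Work bottom-up. With no move the player to move loses. Otherwise the position is W if at least one move leads to an L position for the opponent, and L if every move leads to a W.
n=0: no move → L
n=1: can move to 0, which is L ⇒ W
n=2: the only move is to 1(W), a W ⇒ L
n=3: can move to 2, which is L ⇒ W
n=4: can move to 2, which is L ⇒ W
n=5: the only move is to 4(W), a W ⇒ L
n=6: can move to 5, which is L ⇒ W
n=7: the only move is to 6(W), a W ⇒ L
n=8: can move to 7, which is L ⇒ W
n=9: the only move is to 8(W), a W ⇒ L
n=10: can move to 5, which is L ⇒ W
From 10, the L positions reachable in one move are: 5, 9. Any move reaching one of these is winning.

Move to 5.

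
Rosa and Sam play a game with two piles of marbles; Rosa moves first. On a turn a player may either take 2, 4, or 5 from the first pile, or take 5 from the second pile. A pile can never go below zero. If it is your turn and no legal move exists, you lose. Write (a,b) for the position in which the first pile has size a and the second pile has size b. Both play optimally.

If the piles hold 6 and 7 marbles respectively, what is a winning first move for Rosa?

Move to (2,7).

Work bottom-up. With no move the player to move loses. Otherwise the position is W if at least one move leads to an L position for the opponent, and L if every move leads to a W.
No move ever increases a pile, so every position that can arise here has a ≤ 6 and b ≤ 7; it is enough to label the cells with 0 ≤ a ≤ 6 and 0 ≤ b ≤ 7.
Every move lowers a or b (never raises either), so fill the grid row by row in increasing a, and left to right within a row: each cell's successors are then already labelled.
      b=0  b=1  b=2  b=3  b=4  b=5  b=6  b=7
a=0:    L    L    L    L    L    W    W    W
a=1:    L    L    L    L    L    W    W    W
a=2:    W    W    W    W    W    L    L    L
a=3:    W    W    W    W    W    L    L    L
a=4:    W    W    W    W    W    W    W    W
a=5:    W    W    W    W    W    W    W    W
a=6:    W    W    W    W    W    W    W    W
Cells with no legal move (terminal, hence L): (0,0), (0,1), (0,2), (0,3), (0,4), (1,0), (1,1), (1,2), (1,3), (1,4).
The remaining L cells, each justified by listing all of its moves:
(2,5): only reaches (0,5)(W), (2,0)(W), all W → L
(2,6): only reaches (0,6)(W), (2,1)(W), all W → L
(2,7): only reaches (0,7)(W), (2,2)(W), all W → L
(3,5): only reaches (1,5)(W), (3,0)(W), all W → L
(3,6): only reaches (1,6)(W), (3,1)(W), all W → L
(3,7): only reaches (1,7)(W), (3,2)(W), all W → L
Every other cell has at least one move into one of the L cells above, so it is W.
From (6,7), the L positions reachable in one move are: (2,7).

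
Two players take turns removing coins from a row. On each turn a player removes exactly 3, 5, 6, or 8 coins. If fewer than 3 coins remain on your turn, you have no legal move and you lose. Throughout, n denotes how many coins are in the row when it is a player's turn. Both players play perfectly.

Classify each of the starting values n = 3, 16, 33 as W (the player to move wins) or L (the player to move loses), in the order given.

Label each position W (a win for the player to move) or L (a loss). A position with no legal move is L; any other position is W exactly when some move reaches an L, and L when every move reaches a W.
n=0: no move → L
n=1: no move → L
n=2: no move → L
n=3: W (go to 0, an L position)
n=4: W (go to 1, an L position)
n=5: W (go to 2, an L position)
n=6: W (go to 1, an L position)
n=7: W (go to 2, an L position)
n=8: W (go to 2, an L position)
n=9: W (go to 1, an L position)
n=10: W (go to 2, an L position)
n=11: L (options 8(W), 6(W), 5(W), 3(W) are all W)
n=12: L (options 9(W), 7(W), 6(W), 4(W) are all W)
n=13: L (options 10(W), 8(W), 7(W), 5(W) are all W)
n=14: W (go to 11, an L position)
n=15: W (go to 12, an L position)
n=16: W (go to 13, an L position)
n=17: W (go to 12, an L position)
n=18: W (go to 13, an L position)
n=19: W (go to 13, an L position)
n=20: W (go to 12, an L position)
n=21: W (go to 13, an L position)
n=22: L (options 19(W), 17(W), 16(W), 14(W) are all W)
n=23: L (options 20(W), 18(W), 17(W), 15(W) are all W)
n=24: L (options 21(W), 19(W), 18(W), 16(W) are all W)
n=25: W (go to 22, an L position)
n=26: W (go to 23, an L position)
n=27: W (go to 24, an L position)
n=28: W (go to 23, an L position)
n=29: W (go to 24, an L position)
n=30: W (go to 24, an L position)
n=31: W (go to 23, an L position)
n=32: W (go to 24, an L position)
n=33: L (options 30(W), 28(W), 27(W), 25(W) are all W)

3: W, 16: W, 33: L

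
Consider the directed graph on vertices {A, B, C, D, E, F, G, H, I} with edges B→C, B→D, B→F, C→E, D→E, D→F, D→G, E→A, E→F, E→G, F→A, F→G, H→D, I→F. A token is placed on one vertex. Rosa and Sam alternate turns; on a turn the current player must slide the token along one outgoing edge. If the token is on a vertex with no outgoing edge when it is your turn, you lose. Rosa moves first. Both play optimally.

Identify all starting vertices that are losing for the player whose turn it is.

A, C, G, H, I

Compute win/loss labels from the base case upward. A position with no move is L. Any other position is W if it can reach an L in one move, else L.
Every edge goes from a vertex to one that appears earlier in the order G, A, F, I, E, C, D, B, H, so processing vertices in that order labels each vertex after all of its successors.
G: no outgoing edge → L
A: no outgoing edge → L
F: can move to A, which is L ⇒ W
I: the only move is to F(W), a W ⇒ L
E: can move to A, which is L ⇒ W
C: the only move is to E(W), a W ⇒ L
D: can move to G, which is L ⇒ W
B: can move to C, which is L ⇒ W
H: the only move is to D(W), a W ⇒ L
Reading off the rows marked L gives the requested list; there are 5 such vertices.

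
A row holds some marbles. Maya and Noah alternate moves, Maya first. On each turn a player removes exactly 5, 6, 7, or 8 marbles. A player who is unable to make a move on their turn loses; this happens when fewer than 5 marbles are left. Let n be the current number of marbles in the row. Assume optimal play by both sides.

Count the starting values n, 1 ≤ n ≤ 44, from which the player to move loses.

19

Work bottom-up. With no move the player to move loses. Otherwise the position is W if at least one move leads to an L position for the opponent, and L if every move leads to a W.
n=0: no move → L
n=1: no move → L
n=2: no move → L
n=3: no move → L
n=4: no move → L
n=5: →0(L), so W
n=6: →1(L), so W
n=7: →2(L), so W
n=8: →3(L), so W
n=9: →4(L), so W
n=10: →4(L), so W
n=11: →4(L), so W
n=12: →4(L), so W
n=13: →8(W), 7(W), 6(W), 5(W) — all W, so L
n=14: →9(W), 8(W), 7(W), 6(W) — all W, so L
n=15: →10(W), 9(W), 8(W), 7(W) — all W, so L
n=16: →11(W), 10(W), 9(W), 8(W) — all W, so L
n=17: →12(W), 11(W), 10(W), 9(W) — all W, so L
n=18: →13(L), so W
n=19: →14(L), so W
n=20: →15(L), so W
n=21: →16(L), so W
n=22: →17(L), so W
n=23: →17(L), so W
n=24: →17(L), so W
n=25: →17(L), so W
n=26: →21(W), 20(W), 19(W), 18(W) — all W, so L
n=27: →22(W), 21(W), 20(W), 19(W) — all W, so L
n=28: →23(W), 22(W), 21(W), 20(W) — all W, so L
n=29: →24(W), 23(W), 22(W), 21(W) — all W, so L
n=30: →25(W), 24(W), 23(W), 22(W) — all W, so L
n=31: →26(L), so W
n=32: →27(L), so W
n=33: →28(L), so W
n=34: →29(L), so W
n=35: →30(L), so W
n=36: →30(L), so W
n=37: →30(L), so W
n=38: →30(L), so W
n=39: →34(W), 33(W), 32(W), 31(W) — all W, so L
n=40: →35(W), 34(W), 33(W), 32(W) — all W, so L
n=41: →36(W), 35(W), 34(W), 33(W) — all W, so L
n=42: →37(W), 36(W), 35(W), 34(W) — all W, so L
n=43: →38(W), 37(W), 36(W), 35(W) — all W, so L
n=44: →39(L), so W
L entries with 1 ≤ n ≤ 44 (n=0 is outside the asked range and is not counted): n = 1, 2, 3, 4, 13, 14, 15, 16, 17, 26, 27, 28, 29, 30, 39, 40, 41, 42, 43; that makes 19.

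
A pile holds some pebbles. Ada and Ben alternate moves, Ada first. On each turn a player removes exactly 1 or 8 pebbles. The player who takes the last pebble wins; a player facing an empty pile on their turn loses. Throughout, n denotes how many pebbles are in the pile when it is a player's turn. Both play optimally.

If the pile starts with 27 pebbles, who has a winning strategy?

Label each position W (a win for the player to move) or L (a loss). A position with no legal move is L; any other position is W exactly when some move reaches an L, and L when every move reaches a W.
n=0: no move → L
n=1: W (go to 0, an L position)
n=2: L (sole option 1(W) is W)
n=3: W (go to 2, an L position)
n=4: L (sole option 3(W) is W)
n=5: W (go to 4, an L position)
n=6: L (sole option 5(W) is W)
n=7: W (go to 6, an L position)
n=8: W (go to 0, an L position)
n=9: L (options 8(W), 1(W) are all W)
n=10: W (go to 9, an L position)
n=11: L (options 10(W), 3(W) are all W)
n=12: W (go to 11, an L position)
n=13: L (options 12(W), 5(W) are all W)
n=14: W (go to 13, an L position)
n=15: L (options 14(W), 7(W) are all W)
n=16: W (go to 15, an L position)
n=17: W (go to 9, an L position)
n=18: L (options 17(W), 10(W) are all W)
n=19: W (go to 18, an L position)
n=20: L (options 19(W), 12(W) are all W)
n=21: W (go to 20, an L position)
n=22: L (options 21(W), 14(W) are all W)
n=23: W (go to 22, an L position)
n=24: L (options 23(W), 16(W) are all W)
n=25: W (go to 24, an L position)
n=26: W (go to 18, an L position)
n=27: L (options 26(W), 19(W) are all W)
Every move from 27 reaches a W position, so the mover loses.

Ben wins.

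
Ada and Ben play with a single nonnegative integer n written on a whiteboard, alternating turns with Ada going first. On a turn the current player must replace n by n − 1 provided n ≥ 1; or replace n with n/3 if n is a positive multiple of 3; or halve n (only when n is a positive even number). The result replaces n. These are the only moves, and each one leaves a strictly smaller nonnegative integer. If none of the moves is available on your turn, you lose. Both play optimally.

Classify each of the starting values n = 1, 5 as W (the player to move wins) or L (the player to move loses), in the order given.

1: W, 5: L

Use the standard recursion: the mover loses at a terminal position; elsewhere, the mover wins exactly when some move hands the opponent an L position.
n=0: no move → L
n=1: W (go to 0, an L position)
n=2: L (sole option 1(W) is W)
n=3: W (go to 2, an L position)
n=4: W (go to 2, an L position)
n=5: L (sole option 4(W) is W)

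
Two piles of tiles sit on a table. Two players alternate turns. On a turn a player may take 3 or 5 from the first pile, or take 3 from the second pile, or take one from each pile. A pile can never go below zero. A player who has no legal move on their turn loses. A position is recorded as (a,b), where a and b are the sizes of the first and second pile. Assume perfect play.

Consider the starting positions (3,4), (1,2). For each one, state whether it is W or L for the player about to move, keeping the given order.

(3,4): L, (1,2): W

Work bottom-up. With no move the player to move loses. Otherwise the position is W if at least one move leads to an L position for the opponent, and L if every move leads to a W.
No move ever increases a pile, so every position that can arise here has a ≤ 3 and b ≤ 4; it is enough to label the cells with 0 ≤ a ≤ 3 and 0 ≤ b ≤ 4.
Every move lowers a or b (never raises either), so fill the grid row by row in increasing a, and left to right within a row: each cell's successors are then already labelled.
      b=0  b=1  b=2  b=3  b=4
a=0:    L    L    L    W    W
a=1:    L    W    W    W    L
a=2:    L    W    L    W    L
a=3:    W    W    W    W    L
Cells with no legal move (terminal, hence L): (0,0), (0,1), (0,2), (1,0), (2,0).
The remaining L cells, each justified by listing all of its moves:
(1,4): only reaches (1,1)(W), (0,3)(W), all W → L
(2,2): only reaches (1,1)(W), which is W → L
(2,4): only reaches (2,1)(W), (1,3)(W), all W → L
(3,4): only reaches (0,4)(W), (3,1)(W), (2,3)(W), all W → L
Every other cell has at least one move into one of the L cells above, so it is W.
(3,4): one of the L cells justified above, so L
(1,2): the move to (0,1) reaches an L cell, so W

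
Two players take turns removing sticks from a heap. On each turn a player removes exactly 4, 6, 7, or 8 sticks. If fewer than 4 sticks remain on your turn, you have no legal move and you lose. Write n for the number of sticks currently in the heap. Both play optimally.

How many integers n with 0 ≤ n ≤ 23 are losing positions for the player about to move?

8

Classify positions by backward induction: terminal positions (no move available) are L. From any other position, the mover wins iff some move reaches an L.
n=0: no move → L
n=1: no move → L
n=2: no move → L
n=3: no move → L
n=4: W (go to 0, an L position)
n=5: W (go to 1, an L position)
n=6: W (go to 2, an L position)
n=7: W (go to 3, an L position)
n=8: W (go to 2, an L position)
n=9: W (go to 3, an L position)
n=10: W (go to 3, an L position)
n=11: W (go to 3, an L position)
n=12: L (options 8(W), 6(W), 5(W), 4(W) are all W)
n=13: L (options 9(W), 7(W), 6(W), 5(W) are all W)
n=14: L (options 10(W), 8(W), 7(W), 6(W) are all W)
n=15: L (options 11(W), 9(W), 8(W), 7(W) are all W)
n=16: W (go to 12, an L position)
n=17: W (go to 13, an L position)
n=18: W (go to 14, an L position)
n=19: W (go to 15, an L position)
n=20: W (go to 14, an L position)
n=21: W (go to 15, an L position)
n=22: W (go to 15, an L position)
n=23: W (go to 15, an L position)
L entries with 0 ≤ n ≤ 23: n = 0, 1, 2, 3, 12, 13, 14, 15; that makes 8.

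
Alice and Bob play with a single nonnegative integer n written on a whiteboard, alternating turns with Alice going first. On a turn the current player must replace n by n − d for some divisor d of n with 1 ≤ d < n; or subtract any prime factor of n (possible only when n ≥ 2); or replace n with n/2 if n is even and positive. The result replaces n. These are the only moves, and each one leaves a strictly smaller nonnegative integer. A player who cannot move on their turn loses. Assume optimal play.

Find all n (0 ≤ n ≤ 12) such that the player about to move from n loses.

Compute win/loss labels from the base case upward. A position with no move is L. Any other position is W if it can reach an L in one move, else L.
n=0: no move → L
n=1: no move → L
n=2: →0(L), so W
n=3: →0(L), so W
n=4: →2(W), 3(W) — all W, so L
n=5: →0(L), so W
n=6: →4(L), so W
n=7: →0(L), so W
n=8: →4(L), so W
n=9: →6(W), 8(W) — all W, so L
n=10: →9(L), so W
n=11: →0(L), so W
n=12: →9(L), so W
The losing starting values of n are exactly the entries labelled L in this table (4 of them).

0, 1, 4, 9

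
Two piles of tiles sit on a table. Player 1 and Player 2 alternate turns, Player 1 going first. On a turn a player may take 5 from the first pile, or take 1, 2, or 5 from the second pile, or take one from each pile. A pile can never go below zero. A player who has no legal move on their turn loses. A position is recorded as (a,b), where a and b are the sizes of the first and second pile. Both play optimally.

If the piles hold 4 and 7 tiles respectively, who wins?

Player 1 wins.

Positions with no move are L. A position that does have a move is losing for the player to move precisely when every available move leads to a winning position for the opponent. Fill in the labels:
No move ever increases a pile, so every position that can arise here has a ≤ 4 and b ≤ 7; it is enough to label the cells with 0 ≤ a ≤ 4 and 0 ≤ b ≤ 7.
Every move lowers a or b (never raises either), so fill the grid row by row in increasing a, and left to right within a row: each cell's successors are then already labelled.
      b=0  b=1  b=2  b=3  b=4  b=5  b=6  b=7
a=0:    L    W    W    L    W    W    L    W
a=1:    L    W    W    L    W    W    L    W
a=2:    L    W    W    L    W    W    L    W
a=3:    L    W    W    L    W    W    L    W
a=4:    L    W    W    L    W    W    L    W
Cells with no legal move (terminal, hence L): (0,0), (1,0), (2,0), (3,0), (4,0).
The remaining L cells, each justified by listing all of its moves:
(0,3): →(0,2)(W), (0,1)(W) — all W, so L
(0,6): →(0,5)(W), (0,4)(W), (0,1)(W) — all W, so L
(1,3): →(1,2)(W), (1,1)(W), (0,2)(W) — all W, so L
(1,6): →(1,5)(W), (1,4)(W), (1,1)(W), (0,5)(W) — all W, so L
(2,3): →(2,2)(W), (2,1)(W), (1,2)(W) — all W, so L
(2,6): →(2,5)(W), (2,4)(W), (2,1)(W), (1,5)(W) — all W, so L
(3,3): →(3,2)(W), (3,1)(W), (2,2)(W) — all W, so L
(3,6): →(3,5)(W), (3,4)(W), (3,1)(W), (2,5)(W) — all W, so L
(4,3): →(4,2)(W), (4,1)(W), (3,2)(W) — all W, so L
(4,6): →(4,5)(W), (4,4)(W), (4,1)(W), (3,5)(W) — all W, so L
Every other cell has at least one move into one of the L cells above, so it is W.
The starting position (4,7) is W: Player 1 should move to (4,6), handing over an L position.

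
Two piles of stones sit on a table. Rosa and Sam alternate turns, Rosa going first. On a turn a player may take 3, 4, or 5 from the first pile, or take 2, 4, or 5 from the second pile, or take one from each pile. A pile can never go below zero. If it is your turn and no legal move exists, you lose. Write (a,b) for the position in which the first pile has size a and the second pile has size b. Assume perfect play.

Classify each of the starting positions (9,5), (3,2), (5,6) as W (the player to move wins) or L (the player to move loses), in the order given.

Classify positions by backward induction: terminal positions (no move available) are L. From any other position, the mover wins iff some move reaches an L.
No move ever increases a pile, so every position that can arise here has a ≤ 9 and b ≤ 6; it is enough to label the cells with 0 ≤ a ≤ 9 and 0 ≤ b ≤ 6.
Every move lowers a or b (never raises either), so fill the grid row by row in increasing a, and left to right within a row: each cell's successors are then already labelled.
      b=0  b=1  b=2  b=3  b=4  b=5  b=6
a=0:    L    L    W    W    W    W    W
a=1:    L    W    W    L    W    W    L
a=2:    L    W    W    L    W    W    L
a=3:    W    W    L    L    W    W    W
a=4:    W    W    L    W    W    L    W
a=5:    W    W    L    W    W    L    W
a=6:    W    L    W    W    L    W    W
a=7:    W    L    W    W    L    W    W
a=8:    L    L    W    W    W    W    W
a=9:    L    W    W    L    W    W    L
Cells with no legal move (terminal, hence L): (0,0), (0,1), (1,0), (2,0).
The remaining L cells, each justified by listing all of its moves:
(1,3): →(1,1)(W), (0,2)(W) — all W, so L
(1,6): →(1,4)(W), (1,2)(W), (1,1)(W), (0,5)(W) — all W, so L
(2,3): →(2,1)(W), (1,2)(W) — all W, so L
(2,6): →(2,4)(W), (2,2)(W), (2,1)(W), (1,5)(W) — all W, so L
(3,2): →(0,2)(W), (3,0)(W), (2,1)(W) — all W, so L
(3,3): →(0,3)(W), (3,1)(W), (2,2)(W) — all W, so L
(4,2): →(1,2)(W), (0,2)(W), (4,0)(W), (3,1)(W) — all W, so L
(4,5): →(1,5)(W), (0,5)(W), (4,3)(W), (4,1)(W), (4,0)(W), (3,4)(W) — all W, so L
(5,2): →(2,2)(W), (1,2)(W), (0,2)(W), (5,0)(W), (4,1)(W) — all W, so L
(5,5): →(2,5)(W), (1,5)(W), (0,5)(W), (5,3)(W), (5,1)(W), (5,0)(W), (4,4)(W) — all W, so L
(6,1): →(3,1)(W), (2,1)(W), (1,1)(W), (5,0)(W) — all W, so L
(6,4): →(3,4)(W), (2,4)(W), (1,4)(W), (6,2)(W), (6,0)(W), (5,3)(W) — all W, so L
(7,1): →(4,1)(W), (3,1)(W), (2,1)(W), (6,0)(W) — all W, so L
(7,4): →(4,4)(W), (3,4)(W), (2,4)(W), (7,2)(W), (7,0)(W), (6,3)(W) — all W, so L
(8,0): →(5,0)(W), (4,0)(W), (3,0)(W) — all W, so L
(8,1): →(5,1)(W), (4,1)(W), (3,1)(W), (7,0)(W) — all W, so L
(9,0): →(6,0)(W), (5,0)(W), (4,0)(W) — all W, so L
(9,3): →(6,3)(W), (5,3)(W), (4,3)(W), (9,1)(W), (8,2)(W) — all W, so L
(9,6): →(6,6)(W), (5,6)(W), (4,6)(W), (9,4)(W), (9,2)(W), (9,1)(W), (8,5)(W) — all W, so L
Every other cell has at least one move into one of the L cells above, so it is W.
(9,5): the move to (5,5) reaches an L cell, so W
(3,2): one of the L cells justified above, so L
(5,6): the move to (2,6) reaches an L cell, so W

(9,5): W, (3,2): L, (5,6): W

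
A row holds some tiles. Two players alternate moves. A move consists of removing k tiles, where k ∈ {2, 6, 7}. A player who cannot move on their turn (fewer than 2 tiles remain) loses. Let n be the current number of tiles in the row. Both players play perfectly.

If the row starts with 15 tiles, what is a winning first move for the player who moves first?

Label each position W (a win for the player to move) or L (a loss). A position with no legal move is L; any other position is W exactly when some move reaches an L, and L when every move reaches a W.
n=0: no move → L
n=1: no move → L
n=2: can move to 0, which is L ⇒ W
n=3: can move to 1, which is L ⇒ W
n=4: the only move is to 2(W), a W ⇒ L
n=5: the only move is to 3(W), a W ⇒ L
n=6: can move to 4, which is L ⇒ W
n=7: can move to 5, which is L ⇒ W
n=8: can move to 1, which is L ⇒ W
n=9: moves to 7(W), 3(W), 2(W); every one is W ⇒ L
n=10: can move to 4, which is L ⇒ W
n=11: can move to 9, which is L ⇒ W
n=12: can move to 5, which is L ⇒ W
n=13: moves to 11(W), 7(W), 6(W); every one is W ⇒ L
n=14: moves to 12(W), 8(W), 7(W); every one is W ⇒ L
n=15: can move to 13, which is L ⇒ W
From 15, the L positions reachable in one move are: 13, 9. Any move reaching one of these is winning.

Remove 2, leaving 13.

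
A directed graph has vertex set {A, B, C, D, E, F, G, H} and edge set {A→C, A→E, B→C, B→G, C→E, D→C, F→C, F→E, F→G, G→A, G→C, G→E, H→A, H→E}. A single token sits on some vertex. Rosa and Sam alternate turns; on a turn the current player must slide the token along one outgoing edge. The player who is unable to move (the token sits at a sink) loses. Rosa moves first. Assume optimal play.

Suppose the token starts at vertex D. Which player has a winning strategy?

Sam wins.

Label each position W (a win for the player to move) or L (a loss). A position with no legal move is L; any other position is W exactly when some move reaches an L, and L when every move reaches a W.
Every edge goes from a vertex to one that appears earlier in the order E, C, A, G, B, D, H, F, so processing vertices in that order labels each vertex after all of its successors.
E: no outgoing edge → L
C: W (go to E, an L position)
A: W (go to E, an L position)
G: W (go to E, an L position)
B: L (options G(W), C(W) are all W)
D: L (sole option C(W) is W)
H: W (go to E, an L position)
F: W (go to E, an L position)
Every move from D reaches a W position, so the mover loses.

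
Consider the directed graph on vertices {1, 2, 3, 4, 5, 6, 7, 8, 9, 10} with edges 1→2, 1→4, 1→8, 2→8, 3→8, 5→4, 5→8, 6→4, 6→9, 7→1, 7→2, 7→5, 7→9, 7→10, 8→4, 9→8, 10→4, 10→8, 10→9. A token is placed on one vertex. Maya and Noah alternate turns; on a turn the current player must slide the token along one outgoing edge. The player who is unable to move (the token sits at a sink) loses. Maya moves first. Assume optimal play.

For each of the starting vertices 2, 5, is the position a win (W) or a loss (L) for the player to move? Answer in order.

2: L, 5: W

Build the W/L table. Terminal = L. A non-terminal position is W if it has a move to some L; otherwise it is L.
Every edge goes from a vertex to one that appears earlier in the order 4, 8, 5, 9, 2, 10, 1, 3, 6, 7, so processing vertices in that order labels each vertex after all of its successors.
4: no outgoing edge → L
8: W (go to 4, an L position)
5: W (go to 4, an L position)
9: L (sole option 8(W) is W)
2: L (sole option 8(W) is W)
10: W (go to 9, an L position)
1: W (go to 2, an L position)
3: L (sole option 8(W) is W)
6: W (go to 9, an L position)
7: W (go to 2, an L position)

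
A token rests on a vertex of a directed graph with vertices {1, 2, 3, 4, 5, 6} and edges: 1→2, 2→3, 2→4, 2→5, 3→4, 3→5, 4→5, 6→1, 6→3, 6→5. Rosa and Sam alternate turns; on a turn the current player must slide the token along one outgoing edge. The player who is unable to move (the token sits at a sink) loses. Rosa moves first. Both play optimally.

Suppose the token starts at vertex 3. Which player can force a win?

Rosa wins.

Work bottom-up. With no move the player to move loses. Otherwise the position is W if at least one move leads to an L position for the opponent, and L if every move leads to a W.
Every edge goes from a vertex to one that appears earlier in the order 5, 4, 3, 2, 1, 6, so processing vertices in that order labels each vertex after all of its successors.
5: no outgoing edge → L
4: can move to 5, which is L ⇒ W
3: can move to 5, which is L ⇒ W
2: can move to 5, which is L ⇒ W
1: the only move is to 2(W), a W ⇒ L
6: can move to 1, which is L ⇒ W
From 3 Rosa can move to 5, reaching an L position.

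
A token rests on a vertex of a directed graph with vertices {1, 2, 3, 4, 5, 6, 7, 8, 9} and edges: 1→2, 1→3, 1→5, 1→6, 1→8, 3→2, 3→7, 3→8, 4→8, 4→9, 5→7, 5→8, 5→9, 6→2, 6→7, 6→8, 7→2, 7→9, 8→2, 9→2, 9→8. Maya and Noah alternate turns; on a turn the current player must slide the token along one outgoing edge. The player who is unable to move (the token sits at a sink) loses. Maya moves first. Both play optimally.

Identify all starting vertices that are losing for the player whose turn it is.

Compute win/loss labels from the base case upward. A position with no move is L. Any other position is W if it can reach an L in one move, else L.
Every edge goes from a vertex to one that appears earlier in the order 2, 8, 9, 7, 5, 6, 4, 3, 1, so processing vertices in that order labels each vertex after all of its successors.
2: no outgoing edge → L
8: →2(L), so W
9: →2(L), so W
7: →2(L), so W
5: →7(W), 9(W), 8(W) — all W, so L
6: →2(L), so W
4: →9(W), 8(W) — all W, so L
3: →2(L), so W
1: →5(L), so W
The losing starting vertices are exactly the entries labelled L in this table (3 of them).

2, 4, 5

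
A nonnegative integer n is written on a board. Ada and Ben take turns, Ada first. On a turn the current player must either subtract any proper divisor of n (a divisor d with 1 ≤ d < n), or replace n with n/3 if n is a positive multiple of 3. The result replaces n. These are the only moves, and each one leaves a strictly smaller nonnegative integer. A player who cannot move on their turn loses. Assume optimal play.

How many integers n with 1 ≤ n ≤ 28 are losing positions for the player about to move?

12

Label each position W (a win for the player to move) or L (a loss). A position with no legal move is L; any other position is W exactly when some move reaches an L, and L when every move reaches a W.
n=0: no move → L
n=1: no move → L
n=2: →1(L), so W
n=3: →1(L), so W
n=4: →2(W), 3(W) — all W, so L
n=5: →4(L), so W
n=6: →4(L), so W
n=7: →6(W) only, which is W, so L
n=8: →4(L), so W
n=9: →3(W), 6(W), 8(W) — all W, so L
n=10: →9(L), so W
n=11: →10(W) only, which is W, so L
n=12: →4(L), so W
n=13: →12(W) only, which is W, so L
n=14: →7(L), so W
n=15: →5(W), 10(W), 12(W), 14(W) — all W, so L
n=16: →15(L), so W
n=17: →16(W) only, which is W, so L
n=18: →9(L), so W
n=19: →18(W) only, which is W, so L
n=20: →15(L), so W
n=21: →7(L), so W
n=22: →11(L), so W
n=23: →22(W) only, which is W, so L
n=24: →23(L), so W
n=25: →20(W), 24(W) — all W, so L
n=26: →13(L), so W
n=27: →9(L), so W
n=28: →14(W), 21(W), 24(W), 26(W), 27(W) — all W, so L
L entries with 1 ≤ n ≤ 28 (n=0 is outside the asked range and is not counted): n = 1, 4, 7, 9, 11, 13, 15, 17, 19, 23, 25, 28; that makes 12.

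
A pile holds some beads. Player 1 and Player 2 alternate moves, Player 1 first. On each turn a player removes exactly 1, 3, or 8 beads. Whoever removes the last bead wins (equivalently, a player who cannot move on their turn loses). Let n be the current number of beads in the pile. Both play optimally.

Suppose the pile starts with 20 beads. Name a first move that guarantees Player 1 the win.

Build the W/L table. Terminal = L. A non-terminal position is W if it has a move to some L; otherwise it is L.
n=0: no move → L
n=1: reaches L-position 0 → W
n=2: only reaches 1(W), which is W → L
n=3: reaches L-position 2 → W
n=4: only reaches 3(W), 1(W), all W → L
n=5: reaches L-position 4 → W
n=6: only reaches 5(W), 3(W), all W → L
n=7: reaches L-position 6 → W
n=8: reaches L-position 0 → W
n=9: reaches L-position 6 → W
n=10: reaches L-position 2 → W
n=11: only reaches 10(W), 8(W), 3(W), all W → L
n=12: reaches L-position 11 → W
n=13: only reaches 12(W), 10(W), 5(W), all W → L
n=14: reaches L-position 13 → W
n=15: only reaches 14(W), 12(W), 7(W), all W → L
n=16: reaches L-position 15 → W
n=17: only reaches 16(W), 14(W), 9(W), all W → L
n=18: reaches L-position 17 → W
n=19: reaches L-position 11 → W
n=20: reaches L-position 17 → W
From 20, the L positions reachable in one move are: 17.

Remove 3, leaving 17.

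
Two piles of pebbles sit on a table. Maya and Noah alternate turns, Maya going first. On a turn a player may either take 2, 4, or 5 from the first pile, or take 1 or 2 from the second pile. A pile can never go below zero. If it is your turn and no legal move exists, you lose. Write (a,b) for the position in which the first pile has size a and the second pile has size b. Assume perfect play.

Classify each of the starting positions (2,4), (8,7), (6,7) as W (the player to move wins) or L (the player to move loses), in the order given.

(2,4): L, (8,7): W, (6,7): W

Use the standard recursion: the mover loses at a terminal position; elsewhere, the mover wins exactly when some move hands the opponent an L position.
No move ever increases a pile, so every position that can arise here has a ≤ 8 and b ≤ 7; it is enough to label the cells with 0 ≤ a ≤ 8 and 0 ≤ b ≤ 7.
Every move lowers a or b (never raises either), so fill the grid row by row in increasing a, and left to right within a row: each cell's successors are then already labelled.
      b=0  b=1  b=2  b=3  b=4  b=5  b=6  b=7
a=0:    L    W    W    L    W    W    L    W
a=1:    L    W    W    L    W    W    L    W
a=2:    W    L    W    W    L    W    W    L
a=3:    W    L    W    W    L    W    W    L
a=4:    W    W    L    W    W    L    W    W
a=5:    W    W    L    W    W    L    W    W
a=6:    W    W    W    W    W    W    W    W
a=7:    L    W    W    L    W    W    L    W
a=8:    L    W    W    L    W    W    L    W
Cells with no legal move (terminal, hence L): (0,0), (1,0).
The remaining L cells, each justified by listing all of its moves:
(0,3): →(0,2)(W), (0,1)(W) — all W, so L
(0,6): →(0,5)(W), (0,4)(W) — all W, so L
(1,3): →(1,2)(W), (1,1)(W) — all W, so L
(1,6): →(1,5)(W), (1,4)(W) — all W, so L
(2,1): →(0,1)(W), (2,0)(W) — all W, so L
(2,4): →(0,4)(W), (2,3)(W), (2,2)(W) — all W, so L
(2,7): →(0,7)(W), (2,6)(W), (2,5)(W) — all W, so L
(3,1): →(1,1)(W), (3,0)(W) — all W, so L
(3,4): →(1,4)(W), (3,3)(W), (3,2)(W) — all W, so L
(3,7): →(1,7)(W), (3,6)(W), (3,5)(W) — all W, so L
(4,2): →(2,2)(W), (0,2)(W), (4,1)(W), (4,0)(W) — all W, so L
(4,5): →(2,5)(W), (0,5)(W), (4,4)(W), (4,3)(W) — all W, so L
(5,2): →(3,2)(W), (1,2)(W), (0,2)(W), (5,1)(W), (5,0)(W) — all W, so L
(5,5): →(3,5)(W), (1,5)(W), (0,5)(W), (5,4)(W), (5,3)(W) — all W, so L
(7,0): →(5,0)(W), (3,0)(W), (2,0)(W) — all W, so L
(7,3): →(5,3)(W), (3,3)(W), (2,3)(W), (7,2)(W), (7,1)(W) — all W, so L
(7,6): →(5,6)(W), (3,6)(W), (2,6)(W), (7,5)(W), (7,4)(W) — all W, so L
(8,0): →(6,0)(W), (4,0)(W), (3,0)(W) — all W, so L
(8,3): →(6,3)(W), (4,3)(W), (3,3)(W), (8,2)(W), (8,1)(W) — all W, so L
(8,6): →(6,6)(W), (4,6)(W), (3,6)(W), (8,5)(W), (8,4)(W) — all W, so L
Every other cell has at least one move into one of the L cells above, so it is W.
(2,4): one of the L cells justified above, so L
(8,7): the move to (3,7) reaches an L cell, so W
(6,7): the move to (2,7) reaches an L cell, so W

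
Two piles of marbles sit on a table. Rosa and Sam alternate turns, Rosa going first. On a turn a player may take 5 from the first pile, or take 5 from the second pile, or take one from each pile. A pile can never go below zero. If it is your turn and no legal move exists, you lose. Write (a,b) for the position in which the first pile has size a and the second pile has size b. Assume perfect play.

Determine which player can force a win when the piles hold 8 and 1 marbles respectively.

Sam wins.

Work bottom-up. With no move the player to move loses. Otherwise the position is W if at least one move leads to an L position for the opponent, and L if every move leads to a W.
No move ever increases a pile, so every position that can arise here has a ≤ 8 and b ≤ 1; it is enough to label the cells with 0 ≤ a ≤ 8 and 0 ≤ b ≤ 1.
Every move lowers a or b (never raises either), so fill the grid row by row in increasing a, and left to right within a row: each cell's successors are then already labelled.
      b=0  b=1
a=0:    L    L
a=1:    L    W
a=2:    L    W
a=3:    L    W
a=4:    L    W
a=5:    W    W
a=6:    W    L
a=7:    W    L
a=8:    W    L
Cells with no legal move (terminal, hence L): (0,0), (0,1), (1,0), (2,0), (3,0), (4,0).
The remaining L cells, each justified by listing all of its moves:
(6,1): →(1,1)(W), (5,0)(W) — all W, so L
(7,1): →(2,1)(W), (6,0)(W) — all W, so L
(8,1): →(3,1)(W), (7,0)(W) — all W, so L
Every other cell has at least one move into one of the L cells above, so it is W.
The starting position (8,1) is L: whatever Rosa does, the opponent receives a W position.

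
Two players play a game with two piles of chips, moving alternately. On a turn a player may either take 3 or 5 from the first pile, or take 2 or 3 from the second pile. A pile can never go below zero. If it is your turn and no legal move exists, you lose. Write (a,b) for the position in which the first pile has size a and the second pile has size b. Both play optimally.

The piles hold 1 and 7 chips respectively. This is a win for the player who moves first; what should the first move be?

Move to (1,5).

Label each position W (a win for the player to move) or L (a loss). A position with no legal move is L; any other position is W exactly when some move reaches an L, and L when every move reaches a W.
No move ever increases a pile, so every position that can arise here has a ≤ 1 and b ≤ 7; it is enough to label the cells with 0 ≤ a ≤ 1 and 0 ≤ b ≤ 7.
Every move lowers a or b (never raises either), so fill the grid row by row in increasing a, and left to right within a row: each cell's successors are then already labelled.
      b=0  b=1  b=2  b=3  b=4  b=5  b=6  b=7
a=0:    L    L    W    W    W    L    L    W
a=1:    L    L    W    W    W    L    L    W
Cells with no legal move (terminal, hence L): (0,0), (0,1), (1,0), (1,1).
The remaining L cells, each justified by listing all of its moves:
(0,5): L (options (0,3)(W), (0,2)(W) are all W)
(0,6): L (options (0,4)(W), (0,3)(W) are all W)
(1,5): L (options (1,3)(W), (1,2)(W) are all W)
(1,6): L (options (1,4)(W), (1,3)(W) are all W)
Every other cell has at least one move into one of the L cells above, so it is W.
From (1,7), the L positions reachable in one move are: (1,5).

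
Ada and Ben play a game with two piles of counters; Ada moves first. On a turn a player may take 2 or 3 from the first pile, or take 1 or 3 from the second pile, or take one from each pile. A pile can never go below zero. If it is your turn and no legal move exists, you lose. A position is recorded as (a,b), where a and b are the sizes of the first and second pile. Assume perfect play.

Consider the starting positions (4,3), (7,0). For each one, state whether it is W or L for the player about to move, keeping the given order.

(4,3): L, (7,0): W

Compute win/loss labels from the base case upward. A position with no move is L. Any other position is W if it can reach an L in one move, else L.
No move ever increases a pile, so every position that can arise here has a ≤ 7 and b ≤ 3; it is enough to label the cells with 0 ≤ a ≤ 7 and 0 ≤ b ≤ 3.
Every move lowers a or b (never raises either), so fill the grid row by row in increasing a, and left to right within a row: each cell's successors are then already labelled.
      b=0  b=1  b=2  b=3
a=0:    L    W    L    W
a=1:    L    W    L    W
a=2:    W    W    W    W
a=3:    W    L    W    L
a=4:    W    L    W    L
a=5:    L    W    W    W
a=6:    L    W    L    W
a=7:    W    W    L    W
Cells with no legal move (terminal, hence L): (0,0), (1,0).
The remaining L cells, each justified by listing all of its moves:
(0,2): the only move is to (0,1)(W), a W ⇒ L
(1,2): moves to (1,1)(W), (0,1)(W); every one is W ⇒ L
(3,1): moves to (1,1)(W), (0,1)(W), (3,0)(W), (2,0)(W); every one is W ⇒ L
(3,3): moves to (1,3)(W), (0,3)(W), (3,2)(W), (3,0)(W), (2,2)(W); every one is W ⇒ L
(4,1): moves to (2,1)(W), (1,1)(W), (4,0)(W), (3,0)(W); every one is W ⇒ L
(4,3): moves to (2,3)(W), (1,3)(W), (4,2)(W), (4,0)(W), (3,2)(W); every one is W ⇒ L
(5,0): moves to (3,0)(W), (2,0)(W); every one is W ⇒ L
(6,0): moves to (4,0)(W), (3,0)(W); every one is W ⇒ L
(6,2): moves to (4,2)(W), (3,2)(W), (6,1)(W), (5,1)(W); every one is W ⇒ L
(7,2): moves to (5,2)(W), (4,2)(W), (7,1)(W), (6,1)(W); every one is W ⇒ L
Every other cell has at least one move into one of the L cells above, so it is W.
(4,3): one of the L cells justified above, so L
(7,0): the move to (5,0) reaches an L cell, so W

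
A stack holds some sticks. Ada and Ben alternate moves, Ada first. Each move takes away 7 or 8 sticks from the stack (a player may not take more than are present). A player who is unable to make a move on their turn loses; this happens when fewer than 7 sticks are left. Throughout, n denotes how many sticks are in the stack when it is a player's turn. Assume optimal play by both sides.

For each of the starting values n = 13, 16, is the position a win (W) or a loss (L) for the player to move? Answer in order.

Build the W/L table. Terminal = L. A non-terminal position is W if it has a move to some L; otherwise it is L.
n=0: no move → L
n=1: no move → L
n=2: no move → L
n=3: no move → L
n=4: no move → L
n=5: no move → L
n=6: no move → L
n=7: →0(L), so W
n=8: →1(L), so W
n=9: →2(L), so W
n=10: →3(L), so W
n=11: →4(L), so W
n=12: →5(L), so W
n=13: →6(L), so W
n=14: →6(L), so W
n=15: →8(W), 7(W) — all W, so L
n=16: →9(W), 8(W) — all W, so L

13: W, 16: L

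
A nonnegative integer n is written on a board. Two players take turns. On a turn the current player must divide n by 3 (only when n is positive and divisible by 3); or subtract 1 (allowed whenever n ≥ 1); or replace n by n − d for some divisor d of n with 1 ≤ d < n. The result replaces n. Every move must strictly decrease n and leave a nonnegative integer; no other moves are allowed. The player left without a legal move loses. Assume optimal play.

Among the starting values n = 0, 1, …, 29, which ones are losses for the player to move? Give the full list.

Use the standard recursion: the mover loses at a terminal position; elsewhere, the mover wins exactly when some move hands the opponent an L position.
n=0: no move → L
n=1: W (go to 0, an L position)
n=2: L (sole option 1(W) is W)
n=3: W (go to 2, an L position)
n=4: W (go to 2, an L position)
n=5: L (sole option 4(W) is W)
n=6: W (go to 2, an L position)
n=7: L (sole option 6(W) is W)
n=8: W (go to 7, an L position)
n=9: L (options 3(W), 6(W), 8(W) are all W)
n=10: W (go to 5, an L position)
n=11: L (sole option 10(W) is W)
n=12: W (go to 9, an L position)
n=13: L (sole option 12(W) is W)
n=14: W (go to 7, an L position)
n=15: W (go to 5, an L position)
n=16: L (options 8(W), 12(W), 14(W), 15(W) are all W)
n=17: W (go to 16, an L position)
n=18: W (go to 9, an L position)
n=19: L (sole option 18(W) is W)
n=20: W (go to 16, an L position)
n=21: W (go to 7, an L position)
n=22: W (go to 11, an L position)
n=23: L (sole option 22(W) is W)
n=24: W (go to 16, an L position)
n=25: L (options 20(W), 24(W) are all W)
n=26: W (go to 13, an L position)
n=27: W (go to 9, an L position)
n=28: L (options 14(W), 21(W), 24(W), 26(W), 27(W) are all W)
n=29: W (go to 28, an L position)
The losing starting values of n are exactly the entries labelled L in this table (12 of them).

0, 2, 5, 7, 9, 11, 13, 16, 19, 23, 25, 28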